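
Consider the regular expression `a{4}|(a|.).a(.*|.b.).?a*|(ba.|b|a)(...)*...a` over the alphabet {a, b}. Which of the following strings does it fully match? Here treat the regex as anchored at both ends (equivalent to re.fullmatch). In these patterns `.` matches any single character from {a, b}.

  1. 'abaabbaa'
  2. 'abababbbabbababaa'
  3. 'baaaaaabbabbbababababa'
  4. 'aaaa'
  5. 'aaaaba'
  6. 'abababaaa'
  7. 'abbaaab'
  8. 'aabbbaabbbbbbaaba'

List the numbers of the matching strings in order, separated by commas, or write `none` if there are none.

1, 2, 3, 4, 5, 6, 8

1 → match
2 → match
3 → match
4 → match
5 → match
6 → match
7 → no match
8 → match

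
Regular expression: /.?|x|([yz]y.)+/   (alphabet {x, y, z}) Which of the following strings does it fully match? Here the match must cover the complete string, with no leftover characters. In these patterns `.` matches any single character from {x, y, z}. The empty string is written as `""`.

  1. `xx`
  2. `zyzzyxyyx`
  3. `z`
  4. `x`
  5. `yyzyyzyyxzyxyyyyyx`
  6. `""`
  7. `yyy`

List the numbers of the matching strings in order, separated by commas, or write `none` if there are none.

2, 3, 4, 5, 6, 7

1. `xx` → no match
2. `zyzzyxyyx` → match
3. `z` → match
4. `x` → match
5 → match
6. `""` → match
7. `yyy` → match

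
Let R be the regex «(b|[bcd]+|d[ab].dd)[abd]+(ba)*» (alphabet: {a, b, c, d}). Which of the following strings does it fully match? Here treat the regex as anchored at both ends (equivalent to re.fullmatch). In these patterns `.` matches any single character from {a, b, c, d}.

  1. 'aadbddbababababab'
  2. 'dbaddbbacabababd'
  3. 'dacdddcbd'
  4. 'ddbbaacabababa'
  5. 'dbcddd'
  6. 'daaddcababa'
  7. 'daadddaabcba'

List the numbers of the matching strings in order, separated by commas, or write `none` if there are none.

1 → no match
2 → no match
3 → no match
4 → no match
5 → match
6 → no match
7 → no match

5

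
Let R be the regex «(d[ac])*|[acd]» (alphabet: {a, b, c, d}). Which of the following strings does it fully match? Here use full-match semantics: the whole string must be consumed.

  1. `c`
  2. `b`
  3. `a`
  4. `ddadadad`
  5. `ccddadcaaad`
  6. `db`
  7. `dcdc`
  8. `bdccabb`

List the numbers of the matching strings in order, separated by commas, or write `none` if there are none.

1 → match
2 → no match
3 → match
4 → no match
5 → no match
6 → no match
7 → match
8 → no match

1, 3, 7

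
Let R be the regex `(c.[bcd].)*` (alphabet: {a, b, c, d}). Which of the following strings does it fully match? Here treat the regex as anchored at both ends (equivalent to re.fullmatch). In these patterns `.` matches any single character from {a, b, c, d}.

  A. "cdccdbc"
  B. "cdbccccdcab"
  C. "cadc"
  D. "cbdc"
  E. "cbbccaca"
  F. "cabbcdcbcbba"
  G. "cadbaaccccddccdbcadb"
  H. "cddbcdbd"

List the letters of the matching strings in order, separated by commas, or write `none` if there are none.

A → no match
B → no match
C → match
D → match
E → match
F → match
G → no match
H → match

C, D, E, F, H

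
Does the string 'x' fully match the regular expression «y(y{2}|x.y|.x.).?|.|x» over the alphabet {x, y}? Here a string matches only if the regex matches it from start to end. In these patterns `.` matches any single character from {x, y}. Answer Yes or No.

Yes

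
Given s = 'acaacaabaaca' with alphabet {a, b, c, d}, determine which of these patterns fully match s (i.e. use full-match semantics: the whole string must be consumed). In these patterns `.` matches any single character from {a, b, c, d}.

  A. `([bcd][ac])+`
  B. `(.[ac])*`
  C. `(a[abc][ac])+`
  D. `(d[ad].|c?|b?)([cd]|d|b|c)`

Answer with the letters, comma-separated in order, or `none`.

A → no match
B → no match
C → match
D → no match

C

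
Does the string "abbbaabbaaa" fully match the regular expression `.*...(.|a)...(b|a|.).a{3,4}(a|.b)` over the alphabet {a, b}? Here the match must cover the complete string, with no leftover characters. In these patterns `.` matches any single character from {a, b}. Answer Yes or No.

No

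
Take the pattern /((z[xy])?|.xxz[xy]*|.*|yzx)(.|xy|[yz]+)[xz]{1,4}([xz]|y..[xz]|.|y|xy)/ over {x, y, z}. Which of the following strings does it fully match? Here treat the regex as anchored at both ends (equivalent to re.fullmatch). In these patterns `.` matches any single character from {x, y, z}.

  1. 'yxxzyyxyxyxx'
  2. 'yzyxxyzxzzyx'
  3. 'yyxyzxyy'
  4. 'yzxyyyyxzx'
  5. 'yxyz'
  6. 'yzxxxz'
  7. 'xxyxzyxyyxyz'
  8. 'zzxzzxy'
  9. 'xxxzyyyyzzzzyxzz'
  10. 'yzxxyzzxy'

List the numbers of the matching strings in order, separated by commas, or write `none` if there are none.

1 → match
2 → no match
3 → no match
4 → match
5 → no match
6 → match
7 → no match
8 → match
9 → match
10 → match

1, 4, 6, 8, 9, 10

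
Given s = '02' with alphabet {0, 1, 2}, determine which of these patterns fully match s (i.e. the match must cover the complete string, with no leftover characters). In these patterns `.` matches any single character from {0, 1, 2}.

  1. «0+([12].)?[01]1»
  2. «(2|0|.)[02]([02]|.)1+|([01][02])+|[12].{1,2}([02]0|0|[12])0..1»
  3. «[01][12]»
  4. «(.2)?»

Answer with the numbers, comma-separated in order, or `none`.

1 → no match — must end with '1'
2 → match
3 → match
4 → match

2, 3, 4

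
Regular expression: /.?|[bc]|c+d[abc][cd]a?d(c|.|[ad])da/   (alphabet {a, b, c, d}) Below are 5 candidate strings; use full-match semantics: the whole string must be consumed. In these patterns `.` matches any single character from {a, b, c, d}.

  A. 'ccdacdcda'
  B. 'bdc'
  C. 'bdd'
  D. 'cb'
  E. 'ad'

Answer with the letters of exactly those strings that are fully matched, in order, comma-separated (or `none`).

A. 'ccdacdcda' → match
B. 'bdc' → no match
C. 'bdd' → no match
D. 'cb' → no match
E. 'ad' → no match

A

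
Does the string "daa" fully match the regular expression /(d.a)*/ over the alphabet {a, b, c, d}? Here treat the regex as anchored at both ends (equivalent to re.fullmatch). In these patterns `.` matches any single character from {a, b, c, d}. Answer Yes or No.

Yes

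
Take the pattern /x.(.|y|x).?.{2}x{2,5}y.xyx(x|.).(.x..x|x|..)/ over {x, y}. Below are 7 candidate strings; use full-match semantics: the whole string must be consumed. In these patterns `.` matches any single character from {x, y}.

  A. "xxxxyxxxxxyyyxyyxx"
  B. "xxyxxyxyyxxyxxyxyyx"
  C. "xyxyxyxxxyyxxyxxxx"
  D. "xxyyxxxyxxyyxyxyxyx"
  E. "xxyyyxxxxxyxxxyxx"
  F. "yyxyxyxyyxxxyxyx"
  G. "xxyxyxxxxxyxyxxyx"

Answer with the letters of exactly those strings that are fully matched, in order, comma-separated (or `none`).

none

A → no match
B → no match
C → no match
D → no match
E → no match
F → no match — must start with "x"
G → no match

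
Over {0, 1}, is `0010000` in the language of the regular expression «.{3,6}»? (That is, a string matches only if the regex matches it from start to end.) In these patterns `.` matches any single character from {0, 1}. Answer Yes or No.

No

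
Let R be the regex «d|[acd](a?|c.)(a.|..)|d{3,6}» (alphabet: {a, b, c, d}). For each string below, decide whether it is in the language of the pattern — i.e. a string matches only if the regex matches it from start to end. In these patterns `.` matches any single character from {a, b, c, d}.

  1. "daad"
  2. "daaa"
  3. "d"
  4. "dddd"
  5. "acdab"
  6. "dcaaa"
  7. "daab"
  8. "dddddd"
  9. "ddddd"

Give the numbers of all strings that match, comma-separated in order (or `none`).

1 → match
2 → match
3 → match
4 → match
5 → match
6 → match
7 → match
8 → match
9 → match

1, 2, 3, 4, 5, 6, 7, 8, 9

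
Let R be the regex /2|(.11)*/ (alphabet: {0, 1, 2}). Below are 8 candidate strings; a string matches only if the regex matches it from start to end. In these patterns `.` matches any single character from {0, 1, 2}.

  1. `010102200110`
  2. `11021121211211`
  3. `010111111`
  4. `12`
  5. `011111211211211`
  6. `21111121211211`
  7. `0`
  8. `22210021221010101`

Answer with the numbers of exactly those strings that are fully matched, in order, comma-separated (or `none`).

5

1 → no match
2 → no match
3 → no match
4 → no match
5 → match
6 → no match
7 → no match
8 → no match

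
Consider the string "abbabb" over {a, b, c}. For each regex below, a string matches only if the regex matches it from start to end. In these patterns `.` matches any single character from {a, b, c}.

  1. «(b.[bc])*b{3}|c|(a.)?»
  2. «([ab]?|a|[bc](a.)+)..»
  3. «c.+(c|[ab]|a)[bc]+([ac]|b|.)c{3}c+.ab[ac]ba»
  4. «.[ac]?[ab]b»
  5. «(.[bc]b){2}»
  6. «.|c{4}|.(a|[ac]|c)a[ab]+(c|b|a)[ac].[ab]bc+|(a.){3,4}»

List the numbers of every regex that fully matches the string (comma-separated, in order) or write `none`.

1 → no match
2 → no match
3 → no match — must start with "c"
4 → no match
5 → match
6 → no match

5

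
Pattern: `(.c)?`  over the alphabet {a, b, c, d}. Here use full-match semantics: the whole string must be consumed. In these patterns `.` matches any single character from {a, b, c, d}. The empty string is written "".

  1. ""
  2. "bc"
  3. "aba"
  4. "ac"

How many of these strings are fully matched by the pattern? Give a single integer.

3

1 → match
2 → match
3 → no match
4 → match
Total matched: 3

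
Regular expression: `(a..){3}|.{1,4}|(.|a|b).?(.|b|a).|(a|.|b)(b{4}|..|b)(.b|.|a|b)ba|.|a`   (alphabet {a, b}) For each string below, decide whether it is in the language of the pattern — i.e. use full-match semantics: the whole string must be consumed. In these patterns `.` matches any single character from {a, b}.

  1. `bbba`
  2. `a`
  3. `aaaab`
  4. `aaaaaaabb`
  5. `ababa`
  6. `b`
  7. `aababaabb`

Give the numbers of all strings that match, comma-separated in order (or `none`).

1, 2, 4, 5, 6, 7

1 → match
2 → match
3 → no match
4 → match
5 → match
6 → match
7 → match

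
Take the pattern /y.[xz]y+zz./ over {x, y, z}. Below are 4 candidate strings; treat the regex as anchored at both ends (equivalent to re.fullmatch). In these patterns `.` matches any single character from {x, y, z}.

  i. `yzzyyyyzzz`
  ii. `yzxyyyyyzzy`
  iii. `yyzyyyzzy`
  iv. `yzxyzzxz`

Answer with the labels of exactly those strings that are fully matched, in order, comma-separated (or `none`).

i. `yzzyyyyzzz` → match
ii. `yzxyyyyyzzy` → match
iii. `yyzyyyzzy` → match
iv. `yzxyzzxz` → no match

i, ii, iii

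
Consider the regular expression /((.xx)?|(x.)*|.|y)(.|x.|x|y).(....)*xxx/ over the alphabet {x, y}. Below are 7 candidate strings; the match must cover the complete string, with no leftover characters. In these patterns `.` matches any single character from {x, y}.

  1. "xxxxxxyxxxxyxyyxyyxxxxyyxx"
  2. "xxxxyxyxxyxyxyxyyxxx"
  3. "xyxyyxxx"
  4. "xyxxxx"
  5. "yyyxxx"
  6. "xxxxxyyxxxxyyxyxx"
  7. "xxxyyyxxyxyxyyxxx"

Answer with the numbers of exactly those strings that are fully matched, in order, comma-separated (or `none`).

1 → no match — must end with "xxx"
2 → match
3 → match
4 → match
5 → match
6 → no match — must end with "xxx"
7 → match

2, 3, 4, 5, 7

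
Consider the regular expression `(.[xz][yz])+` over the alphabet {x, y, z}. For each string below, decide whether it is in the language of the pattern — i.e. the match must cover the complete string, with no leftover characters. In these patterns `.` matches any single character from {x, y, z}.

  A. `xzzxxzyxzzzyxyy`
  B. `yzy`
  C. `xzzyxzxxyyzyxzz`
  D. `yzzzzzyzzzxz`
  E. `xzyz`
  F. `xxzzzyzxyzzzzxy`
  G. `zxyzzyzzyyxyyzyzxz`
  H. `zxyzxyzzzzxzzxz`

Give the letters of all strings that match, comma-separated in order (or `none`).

B, C, D, F, G, H

A → no match
B → match
C → match
D → match
E → no match
F → match
G → match
H → match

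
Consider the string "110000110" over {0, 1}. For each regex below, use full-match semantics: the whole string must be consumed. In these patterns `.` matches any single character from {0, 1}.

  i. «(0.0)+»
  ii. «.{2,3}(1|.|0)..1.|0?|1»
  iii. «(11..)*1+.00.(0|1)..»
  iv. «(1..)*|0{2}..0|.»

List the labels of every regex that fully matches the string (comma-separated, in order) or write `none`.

i → no match — must start with "0"
ii → no match
iii → match
iv → no match

iii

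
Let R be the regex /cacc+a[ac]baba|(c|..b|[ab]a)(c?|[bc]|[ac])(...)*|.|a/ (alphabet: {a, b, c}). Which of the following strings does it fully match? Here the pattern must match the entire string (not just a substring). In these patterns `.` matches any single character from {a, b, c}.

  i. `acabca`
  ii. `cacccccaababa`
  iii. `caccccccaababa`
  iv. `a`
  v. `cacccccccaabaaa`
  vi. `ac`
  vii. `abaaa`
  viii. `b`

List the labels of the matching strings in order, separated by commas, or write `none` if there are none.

i → no match
ii → match
iii → match
iv → match
v → no match
vi → no match
vii → no match
viii → match

ii, iii, iv, viii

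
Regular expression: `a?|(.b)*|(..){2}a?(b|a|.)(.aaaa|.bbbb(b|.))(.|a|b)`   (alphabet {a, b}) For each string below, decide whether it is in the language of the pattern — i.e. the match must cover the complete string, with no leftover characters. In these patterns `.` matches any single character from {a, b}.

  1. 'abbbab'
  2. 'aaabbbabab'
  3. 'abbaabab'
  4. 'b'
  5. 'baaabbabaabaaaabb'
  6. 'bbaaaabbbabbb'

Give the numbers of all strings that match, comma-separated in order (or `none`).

1. 'abbbab' → match
2. 'aaabbbabab' → no match
3. 'abbaabab' → no match
4. 'b' → no match
5 → no match
6 → no match

1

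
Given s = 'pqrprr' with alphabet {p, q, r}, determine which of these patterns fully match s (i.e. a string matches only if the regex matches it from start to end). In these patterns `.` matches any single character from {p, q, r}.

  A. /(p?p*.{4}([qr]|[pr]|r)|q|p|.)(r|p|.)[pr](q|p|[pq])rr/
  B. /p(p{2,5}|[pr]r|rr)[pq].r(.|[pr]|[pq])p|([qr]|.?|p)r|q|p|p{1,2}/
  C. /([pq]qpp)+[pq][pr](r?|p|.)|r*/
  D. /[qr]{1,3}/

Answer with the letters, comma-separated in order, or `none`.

A

A → match
B → no match
C → no match
D → no match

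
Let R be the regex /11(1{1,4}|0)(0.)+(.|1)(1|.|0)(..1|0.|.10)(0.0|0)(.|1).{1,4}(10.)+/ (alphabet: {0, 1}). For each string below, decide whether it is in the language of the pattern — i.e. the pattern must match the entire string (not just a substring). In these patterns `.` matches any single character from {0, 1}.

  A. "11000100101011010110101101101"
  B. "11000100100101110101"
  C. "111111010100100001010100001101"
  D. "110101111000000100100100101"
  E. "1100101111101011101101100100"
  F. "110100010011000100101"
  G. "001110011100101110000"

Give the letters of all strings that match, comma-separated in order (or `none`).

B

A → no match
B → match
C → no match
D → no match
E → no match
F → no match
G → no match — must start with "11"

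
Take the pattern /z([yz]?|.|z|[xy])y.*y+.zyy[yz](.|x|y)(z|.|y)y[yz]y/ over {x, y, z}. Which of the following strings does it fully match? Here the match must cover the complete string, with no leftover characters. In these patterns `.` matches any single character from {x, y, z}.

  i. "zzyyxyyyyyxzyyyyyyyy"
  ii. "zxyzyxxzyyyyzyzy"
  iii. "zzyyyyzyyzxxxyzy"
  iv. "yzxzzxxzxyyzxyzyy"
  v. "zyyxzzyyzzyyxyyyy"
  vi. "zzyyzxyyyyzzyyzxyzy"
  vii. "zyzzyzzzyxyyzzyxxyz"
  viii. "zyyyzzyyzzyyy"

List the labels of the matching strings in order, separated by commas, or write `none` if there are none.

i → match
ii → no match
iii → no match
iv → no match — must start with "z"
v → no match
vi → no match
vii → no match — must end with "y"
viii → no match

i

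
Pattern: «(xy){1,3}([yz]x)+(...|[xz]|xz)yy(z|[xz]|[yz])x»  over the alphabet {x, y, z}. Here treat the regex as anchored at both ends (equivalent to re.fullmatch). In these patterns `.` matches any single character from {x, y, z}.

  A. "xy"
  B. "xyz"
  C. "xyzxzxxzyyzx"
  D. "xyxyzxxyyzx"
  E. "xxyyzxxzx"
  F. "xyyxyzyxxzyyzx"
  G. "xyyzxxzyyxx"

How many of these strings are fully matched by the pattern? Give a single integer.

A → no match — must end with "x"
B → no match — must end with "x"
C → match
D → match
E → no match — must start with "xy"
F → no match
G → no match
Total matched: 2

2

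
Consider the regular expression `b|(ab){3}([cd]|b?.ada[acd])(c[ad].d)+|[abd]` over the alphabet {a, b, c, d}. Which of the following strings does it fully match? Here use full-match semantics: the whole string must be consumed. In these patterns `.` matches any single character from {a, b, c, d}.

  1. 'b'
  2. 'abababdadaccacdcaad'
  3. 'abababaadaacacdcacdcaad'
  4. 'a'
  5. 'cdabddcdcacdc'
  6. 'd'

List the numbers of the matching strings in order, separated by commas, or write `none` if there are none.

1. 'b' → match
2 → match
3 → match
4. 'a' → match
5 → no match
6. 'd' → match

1, 2, 3, 4, 6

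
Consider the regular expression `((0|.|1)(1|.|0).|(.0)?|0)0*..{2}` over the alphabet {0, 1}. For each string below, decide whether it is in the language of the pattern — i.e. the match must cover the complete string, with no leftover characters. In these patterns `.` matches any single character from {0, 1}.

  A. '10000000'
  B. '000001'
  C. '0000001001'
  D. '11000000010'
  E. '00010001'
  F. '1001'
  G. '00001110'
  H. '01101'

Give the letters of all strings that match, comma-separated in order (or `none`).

A → match
B → match
C → no match
D → match
E → no match
F → no match
G → no match
H → no match

A, B, D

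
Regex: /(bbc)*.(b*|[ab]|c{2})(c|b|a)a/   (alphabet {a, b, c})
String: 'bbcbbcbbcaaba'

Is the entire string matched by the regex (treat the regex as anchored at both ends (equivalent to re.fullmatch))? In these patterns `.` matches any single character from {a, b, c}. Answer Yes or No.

Yes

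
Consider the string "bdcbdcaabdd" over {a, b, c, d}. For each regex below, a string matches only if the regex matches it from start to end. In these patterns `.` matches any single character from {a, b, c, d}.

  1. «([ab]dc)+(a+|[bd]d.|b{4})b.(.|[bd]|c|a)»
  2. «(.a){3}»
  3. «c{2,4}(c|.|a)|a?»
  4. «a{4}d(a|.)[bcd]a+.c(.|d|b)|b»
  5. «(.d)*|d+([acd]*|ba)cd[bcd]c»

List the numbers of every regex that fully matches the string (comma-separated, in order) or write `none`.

1

1 → match
2 → no match — must end with "a"
3 → no match
4 → no match
5 → no match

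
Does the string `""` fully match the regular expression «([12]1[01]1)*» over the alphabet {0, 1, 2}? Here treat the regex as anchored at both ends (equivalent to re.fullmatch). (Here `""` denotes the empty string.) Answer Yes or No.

Yes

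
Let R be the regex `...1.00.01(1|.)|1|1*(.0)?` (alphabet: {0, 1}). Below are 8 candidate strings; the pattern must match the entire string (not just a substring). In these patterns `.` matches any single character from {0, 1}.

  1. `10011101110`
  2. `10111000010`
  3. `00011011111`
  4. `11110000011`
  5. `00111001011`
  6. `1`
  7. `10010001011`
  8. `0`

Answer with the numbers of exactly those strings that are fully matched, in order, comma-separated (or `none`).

2, 4, 5, 6, 7

1 → no match
2 → match
3 → no match
4 → match
5 → match
6 → match
7 → match
8 → no match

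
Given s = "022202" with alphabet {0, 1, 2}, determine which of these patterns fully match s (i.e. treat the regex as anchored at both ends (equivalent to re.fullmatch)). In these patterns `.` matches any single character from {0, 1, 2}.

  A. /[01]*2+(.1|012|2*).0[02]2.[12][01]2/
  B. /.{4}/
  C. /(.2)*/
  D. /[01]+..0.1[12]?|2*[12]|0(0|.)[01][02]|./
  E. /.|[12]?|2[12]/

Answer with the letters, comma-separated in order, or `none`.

A → no match
B → no match
C → match
D → no match
E → no match

C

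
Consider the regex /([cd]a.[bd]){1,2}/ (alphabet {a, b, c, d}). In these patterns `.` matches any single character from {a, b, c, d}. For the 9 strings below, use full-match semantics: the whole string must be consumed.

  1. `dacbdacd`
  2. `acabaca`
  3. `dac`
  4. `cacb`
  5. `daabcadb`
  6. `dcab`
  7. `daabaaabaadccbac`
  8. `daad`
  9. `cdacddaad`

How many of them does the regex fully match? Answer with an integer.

4

1. `dacbdacd` → match
2. `acabaca` → no match
3. `dac` → no match
4. `cacb` → match
5. `daabcadb` → match
6. `dcab` → no match
7 → no match
8. `daad` → match
9. `cdacddaad` → no match
Total matched: 4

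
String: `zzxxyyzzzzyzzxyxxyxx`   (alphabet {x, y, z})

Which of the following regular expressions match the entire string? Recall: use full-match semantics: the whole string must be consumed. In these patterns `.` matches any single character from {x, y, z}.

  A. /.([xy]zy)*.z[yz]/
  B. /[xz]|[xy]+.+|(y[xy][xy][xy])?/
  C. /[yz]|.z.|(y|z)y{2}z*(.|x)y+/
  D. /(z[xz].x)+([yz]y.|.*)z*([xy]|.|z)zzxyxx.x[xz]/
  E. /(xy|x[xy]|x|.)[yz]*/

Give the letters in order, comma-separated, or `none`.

D

A → no match
B → no match
C → no match
D → match
E → no match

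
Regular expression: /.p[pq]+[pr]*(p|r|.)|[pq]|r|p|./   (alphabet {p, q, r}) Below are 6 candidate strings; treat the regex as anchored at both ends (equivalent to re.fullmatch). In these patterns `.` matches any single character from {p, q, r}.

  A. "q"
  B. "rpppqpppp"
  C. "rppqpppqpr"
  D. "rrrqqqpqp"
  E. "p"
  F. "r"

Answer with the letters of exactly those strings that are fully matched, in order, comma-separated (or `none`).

A, B, C, E, F

A. "q" → match
B. "rpppqpppp" → match
C. "rppqpppqpr" → match
D. "rrrqqqpqp" → no match
E. "p" → match
F. "r" → match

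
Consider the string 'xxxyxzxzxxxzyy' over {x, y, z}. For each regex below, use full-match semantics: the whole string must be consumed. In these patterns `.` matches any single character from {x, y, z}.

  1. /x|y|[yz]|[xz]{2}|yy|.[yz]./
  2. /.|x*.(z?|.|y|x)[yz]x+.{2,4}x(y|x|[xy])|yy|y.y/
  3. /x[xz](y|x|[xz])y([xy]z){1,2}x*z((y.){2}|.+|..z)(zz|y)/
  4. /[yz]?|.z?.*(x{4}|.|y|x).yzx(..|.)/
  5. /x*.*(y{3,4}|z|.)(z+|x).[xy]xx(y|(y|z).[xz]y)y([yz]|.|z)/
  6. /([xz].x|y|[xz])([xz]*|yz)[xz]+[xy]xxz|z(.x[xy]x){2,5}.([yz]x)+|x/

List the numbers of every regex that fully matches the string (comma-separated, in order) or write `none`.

3

1 → no match
2 → no match
3 → match
4 → no match
5 → no match
6 → no match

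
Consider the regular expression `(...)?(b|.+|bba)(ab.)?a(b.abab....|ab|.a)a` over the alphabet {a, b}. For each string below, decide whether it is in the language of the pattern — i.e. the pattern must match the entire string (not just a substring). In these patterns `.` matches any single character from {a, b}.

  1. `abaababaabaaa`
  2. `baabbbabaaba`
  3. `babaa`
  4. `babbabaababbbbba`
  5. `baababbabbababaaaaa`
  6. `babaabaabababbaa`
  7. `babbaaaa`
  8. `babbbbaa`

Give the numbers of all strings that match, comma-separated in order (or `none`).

2, 3, 4, 5, 6, 7

1 → no match
2 → match
3 → match
4 → match
5 → match
6 → match
7 → match
8 → no match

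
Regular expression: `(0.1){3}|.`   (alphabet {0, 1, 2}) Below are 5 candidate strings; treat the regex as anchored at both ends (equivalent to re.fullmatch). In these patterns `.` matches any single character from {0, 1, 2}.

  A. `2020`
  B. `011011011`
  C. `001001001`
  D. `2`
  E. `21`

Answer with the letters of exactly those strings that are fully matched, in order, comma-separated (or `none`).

A → no match
B → match
C → match
D → match
E → no match

B, C, D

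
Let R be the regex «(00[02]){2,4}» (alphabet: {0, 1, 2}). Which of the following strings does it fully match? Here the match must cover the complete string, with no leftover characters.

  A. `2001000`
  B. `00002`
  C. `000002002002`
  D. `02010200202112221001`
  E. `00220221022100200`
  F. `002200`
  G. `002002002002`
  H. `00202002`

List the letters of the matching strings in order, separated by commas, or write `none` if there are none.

C, G

A → no match — must start with `00`
B → no match
C → match
D → no match — must start with `00`
E → no match
F → no match
G → match
H → no match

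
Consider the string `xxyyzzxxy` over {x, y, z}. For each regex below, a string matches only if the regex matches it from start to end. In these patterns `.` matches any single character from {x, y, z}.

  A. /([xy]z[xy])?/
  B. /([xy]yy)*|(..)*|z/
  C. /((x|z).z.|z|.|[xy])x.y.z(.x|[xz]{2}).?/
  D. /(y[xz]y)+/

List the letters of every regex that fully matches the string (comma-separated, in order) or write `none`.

C

A → no match
B → no match
C → match
D → no match — must start with `y`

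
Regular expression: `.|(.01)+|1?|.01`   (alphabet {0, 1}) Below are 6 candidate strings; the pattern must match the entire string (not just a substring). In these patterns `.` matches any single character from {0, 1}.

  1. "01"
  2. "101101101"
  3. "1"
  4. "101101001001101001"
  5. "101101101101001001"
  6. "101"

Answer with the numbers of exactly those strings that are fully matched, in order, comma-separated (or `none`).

2, 3, 4, 5, 6

1 → no match
2 → match
3 → match
4 → match
5 → match
6 → match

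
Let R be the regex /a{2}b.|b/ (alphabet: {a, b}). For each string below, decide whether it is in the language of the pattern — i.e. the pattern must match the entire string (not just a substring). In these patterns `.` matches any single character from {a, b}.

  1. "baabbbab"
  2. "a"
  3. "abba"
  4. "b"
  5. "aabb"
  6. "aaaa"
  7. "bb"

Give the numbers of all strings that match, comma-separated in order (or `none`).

4, 5

1 → no match
2 → no match
3 → no match
4 → match
5 → match
6 → no match
7 → no match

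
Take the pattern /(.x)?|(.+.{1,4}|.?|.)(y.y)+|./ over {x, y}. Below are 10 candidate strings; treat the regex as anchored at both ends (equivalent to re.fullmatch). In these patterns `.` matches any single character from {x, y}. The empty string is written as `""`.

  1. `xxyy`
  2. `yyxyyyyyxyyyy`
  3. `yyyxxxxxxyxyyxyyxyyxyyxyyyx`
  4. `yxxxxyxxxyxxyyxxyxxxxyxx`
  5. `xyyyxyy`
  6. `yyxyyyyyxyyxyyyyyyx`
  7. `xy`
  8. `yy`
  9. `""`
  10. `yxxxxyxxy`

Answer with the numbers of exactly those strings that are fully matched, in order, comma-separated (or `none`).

1 → no match
2 → match
3 → no match
4 → no match
5 → no match
6 → no match
7 → no match
8 → no match
9 → match
10 → no match

2, 9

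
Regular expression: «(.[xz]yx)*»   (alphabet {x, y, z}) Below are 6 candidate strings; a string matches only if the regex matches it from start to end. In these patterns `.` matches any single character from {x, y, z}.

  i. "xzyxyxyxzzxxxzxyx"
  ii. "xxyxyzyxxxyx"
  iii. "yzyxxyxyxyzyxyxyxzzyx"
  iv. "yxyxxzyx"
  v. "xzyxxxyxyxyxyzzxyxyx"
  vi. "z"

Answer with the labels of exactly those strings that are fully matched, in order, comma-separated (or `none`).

i → no match
ii → match
iii → no match
iv → match
v → no match
vi → no match

ii, iv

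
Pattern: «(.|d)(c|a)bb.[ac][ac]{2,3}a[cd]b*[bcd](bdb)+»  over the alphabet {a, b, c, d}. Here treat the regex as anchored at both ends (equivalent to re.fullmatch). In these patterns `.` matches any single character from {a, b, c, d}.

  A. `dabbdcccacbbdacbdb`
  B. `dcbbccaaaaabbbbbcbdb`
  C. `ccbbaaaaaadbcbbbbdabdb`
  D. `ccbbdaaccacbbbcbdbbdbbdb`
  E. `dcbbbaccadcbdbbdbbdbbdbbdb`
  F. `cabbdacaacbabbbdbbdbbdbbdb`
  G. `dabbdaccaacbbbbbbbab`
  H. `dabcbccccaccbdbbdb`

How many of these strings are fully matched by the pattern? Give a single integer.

A → no match
B → no match
C → no match
D → match
E → match
F → no match
G → no match — must end with `bdb`
H → no match
Total matched: 2

2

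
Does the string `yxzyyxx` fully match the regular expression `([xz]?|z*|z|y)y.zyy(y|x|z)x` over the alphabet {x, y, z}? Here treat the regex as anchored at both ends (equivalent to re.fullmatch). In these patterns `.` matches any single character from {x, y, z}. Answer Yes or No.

Yes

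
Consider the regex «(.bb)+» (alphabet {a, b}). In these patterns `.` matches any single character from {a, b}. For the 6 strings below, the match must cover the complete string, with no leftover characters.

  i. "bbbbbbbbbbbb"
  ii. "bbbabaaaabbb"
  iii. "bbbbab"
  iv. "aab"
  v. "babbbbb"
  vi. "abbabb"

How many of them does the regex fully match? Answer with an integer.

i → match
ii → no match
iii → no match — must end with "bb"
iv → no match — must end with "bb"
v → no match
vi → match
Total matched: 2

2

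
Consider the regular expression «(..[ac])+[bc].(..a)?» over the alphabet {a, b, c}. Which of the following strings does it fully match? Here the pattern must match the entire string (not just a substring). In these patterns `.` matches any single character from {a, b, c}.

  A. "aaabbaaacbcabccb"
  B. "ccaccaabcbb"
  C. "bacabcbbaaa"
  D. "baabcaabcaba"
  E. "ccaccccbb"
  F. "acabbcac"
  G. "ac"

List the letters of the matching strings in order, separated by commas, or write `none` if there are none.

B, C

A → no match
B → match
C → match
D → no match
E → no match
F → no match
G → no match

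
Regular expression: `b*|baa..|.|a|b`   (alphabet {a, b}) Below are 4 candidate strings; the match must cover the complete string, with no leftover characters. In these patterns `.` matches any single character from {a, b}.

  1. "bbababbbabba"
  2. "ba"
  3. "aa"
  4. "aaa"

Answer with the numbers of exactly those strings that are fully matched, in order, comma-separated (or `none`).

none

1 → no match
2 → no match
3 → no match
4 → no match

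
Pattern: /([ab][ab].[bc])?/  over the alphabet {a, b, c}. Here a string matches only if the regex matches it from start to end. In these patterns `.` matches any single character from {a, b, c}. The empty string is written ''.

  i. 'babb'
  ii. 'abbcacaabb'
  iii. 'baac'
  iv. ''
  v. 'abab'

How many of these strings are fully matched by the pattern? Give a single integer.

i → match
ii → no match
iii → match
iv → match
v → match
Total matched: 4

4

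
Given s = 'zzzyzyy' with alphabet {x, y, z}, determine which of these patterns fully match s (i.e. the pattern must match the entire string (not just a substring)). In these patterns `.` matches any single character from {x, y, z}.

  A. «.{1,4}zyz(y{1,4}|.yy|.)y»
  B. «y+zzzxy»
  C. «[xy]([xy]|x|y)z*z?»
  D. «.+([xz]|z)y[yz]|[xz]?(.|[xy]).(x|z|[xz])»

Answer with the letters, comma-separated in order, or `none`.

A, D

A → match
B → no match — must start with 'y'
C → no match
D → match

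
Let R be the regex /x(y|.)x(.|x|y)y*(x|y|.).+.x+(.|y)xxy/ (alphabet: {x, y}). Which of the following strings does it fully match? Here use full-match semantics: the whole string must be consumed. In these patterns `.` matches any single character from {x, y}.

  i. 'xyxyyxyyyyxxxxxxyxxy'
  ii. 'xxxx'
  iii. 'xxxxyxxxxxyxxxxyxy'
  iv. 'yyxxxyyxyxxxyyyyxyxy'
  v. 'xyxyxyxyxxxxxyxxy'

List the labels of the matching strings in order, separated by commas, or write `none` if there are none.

i → match
ii → no match — must end with 'xxy'
iii → no match — must end with 'xxy'
iv → no match — must start with 'x'
v → match

i, v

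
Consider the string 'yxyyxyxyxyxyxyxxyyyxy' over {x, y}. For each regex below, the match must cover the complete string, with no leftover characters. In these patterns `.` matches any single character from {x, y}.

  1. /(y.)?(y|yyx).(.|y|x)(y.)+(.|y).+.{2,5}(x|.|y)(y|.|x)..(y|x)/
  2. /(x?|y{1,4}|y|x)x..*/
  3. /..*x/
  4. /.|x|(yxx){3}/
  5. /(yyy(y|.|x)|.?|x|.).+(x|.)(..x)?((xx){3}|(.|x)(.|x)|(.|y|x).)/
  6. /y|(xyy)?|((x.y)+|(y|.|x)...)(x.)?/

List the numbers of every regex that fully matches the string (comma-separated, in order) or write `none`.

1, 2, 5

1 → match
2 → match
3 → no match — must end with 'x'
4 → no match
5 → match
6 → no match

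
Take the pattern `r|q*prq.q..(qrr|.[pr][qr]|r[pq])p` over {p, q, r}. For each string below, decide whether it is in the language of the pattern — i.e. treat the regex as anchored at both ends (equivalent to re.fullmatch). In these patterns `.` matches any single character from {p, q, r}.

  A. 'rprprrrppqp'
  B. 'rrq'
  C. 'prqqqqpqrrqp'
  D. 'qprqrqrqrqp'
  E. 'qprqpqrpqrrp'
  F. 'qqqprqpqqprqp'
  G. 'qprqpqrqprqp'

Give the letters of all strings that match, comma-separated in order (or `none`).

D, E, F, G

A. 'rprprrrppqp' → no match
B. 'rrq' → no match
C. 'prqqqqpqrrqp' → no match
D. 'qprqrqrqrqp' → match
E. 'qprqpqrpqrrp' → match
F → match
G. 'qprqpqrqprqp' → match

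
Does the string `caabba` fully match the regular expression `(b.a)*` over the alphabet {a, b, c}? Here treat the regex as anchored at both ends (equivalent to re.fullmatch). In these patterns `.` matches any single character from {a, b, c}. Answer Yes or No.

No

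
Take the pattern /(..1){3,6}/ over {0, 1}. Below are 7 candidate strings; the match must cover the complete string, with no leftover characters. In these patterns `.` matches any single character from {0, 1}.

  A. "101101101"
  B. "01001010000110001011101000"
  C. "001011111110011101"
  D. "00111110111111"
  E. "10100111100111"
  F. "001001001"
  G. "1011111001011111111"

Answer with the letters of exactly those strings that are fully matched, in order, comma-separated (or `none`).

A. "101101101" → match
B → no match — must end with "1"
C → no match
D → no match
E → no match
F. "001001001" → match
G → no match

A, F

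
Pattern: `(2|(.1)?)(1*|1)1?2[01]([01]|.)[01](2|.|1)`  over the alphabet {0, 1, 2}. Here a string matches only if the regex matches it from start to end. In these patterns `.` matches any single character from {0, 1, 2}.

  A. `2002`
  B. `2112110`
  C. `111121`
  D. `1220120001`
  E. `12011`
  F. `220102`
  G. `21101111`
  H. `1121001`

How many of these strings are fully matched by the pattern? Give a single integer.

2

A. `2002` → no match
B. `2112110` → no match
C. `111121` → no match
D. `1220120001` → no match
E. `12011` → no match
F. `220102` → match
G. `21101111` → no match
H. `1121001` → match
Total matched: 2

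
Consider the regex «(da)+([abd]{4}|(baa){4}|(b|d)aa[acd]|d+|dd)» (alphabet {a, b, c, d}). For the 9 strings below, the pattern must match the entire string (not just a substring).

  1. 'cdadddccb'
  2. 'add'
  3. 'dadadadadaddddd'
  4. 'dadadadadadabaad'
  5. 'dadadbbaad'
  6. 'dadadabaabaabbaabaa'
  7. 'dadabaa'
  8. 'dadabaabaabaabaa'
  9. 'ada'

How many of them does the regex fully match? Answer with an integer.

3

1 → no match — must start with 'da'
2 → no match — must start with 'da'
3 → match
4 → match
5 → no match
6 → no match
7 → no match
8 → match
9 → no match — must start with 'da'
Total matched: 3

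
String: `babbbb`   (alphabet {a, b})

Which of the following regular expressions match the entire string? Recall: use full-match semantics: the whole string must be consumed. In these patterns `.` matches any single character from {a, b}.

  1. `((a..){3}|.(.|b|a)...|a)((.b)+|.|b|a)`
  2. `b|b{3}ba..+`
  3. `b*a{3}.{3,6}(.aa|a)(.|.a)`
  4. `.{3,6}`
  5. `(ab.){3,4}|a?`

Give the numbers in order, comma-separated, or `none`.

1 → match
2 → no match
3 → no match
4 → match
5 → no match

1, 4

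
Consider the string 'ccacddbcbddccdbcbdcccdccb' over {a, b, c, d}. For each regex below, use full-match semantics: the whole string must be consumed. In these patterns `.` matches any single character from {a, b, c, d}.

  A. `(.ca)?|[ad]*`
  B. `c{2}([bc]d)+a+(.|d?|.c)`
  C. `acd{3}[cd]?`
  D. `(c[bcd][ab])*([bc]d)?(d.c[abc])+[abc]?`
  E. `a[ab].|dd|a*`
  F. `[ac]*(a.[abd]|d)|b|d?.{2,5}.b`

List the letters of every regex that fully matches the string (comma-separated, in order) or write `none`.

A → no match
B → no match
C → no match — must start with 'acd'
D → match
E → no match
F → no match

D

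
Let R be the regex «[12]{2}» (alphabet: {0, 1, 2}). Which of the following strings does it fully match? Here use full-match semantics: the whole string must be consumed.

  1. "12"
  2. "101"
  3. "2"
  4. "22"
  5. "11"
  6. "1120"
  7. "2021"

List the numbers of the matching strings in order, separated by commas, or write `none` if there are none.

1, 4, 5

1. "12" → match
2. "101" → no match
3. "2" → no match
4. "22" → match
5. "11" → match
6. "1120" → no match
7. "2021" → no match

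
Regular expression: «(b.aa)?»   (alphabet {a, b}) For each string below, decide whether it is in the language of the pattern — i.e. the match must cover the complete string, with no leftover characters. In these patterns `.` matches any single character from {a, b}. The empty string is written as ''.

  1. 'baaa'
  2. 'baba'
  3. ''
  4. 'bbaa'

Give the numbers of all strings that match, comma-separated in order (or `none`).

1 → match
2 → no match
3 → match
4 → match

1, 3, 4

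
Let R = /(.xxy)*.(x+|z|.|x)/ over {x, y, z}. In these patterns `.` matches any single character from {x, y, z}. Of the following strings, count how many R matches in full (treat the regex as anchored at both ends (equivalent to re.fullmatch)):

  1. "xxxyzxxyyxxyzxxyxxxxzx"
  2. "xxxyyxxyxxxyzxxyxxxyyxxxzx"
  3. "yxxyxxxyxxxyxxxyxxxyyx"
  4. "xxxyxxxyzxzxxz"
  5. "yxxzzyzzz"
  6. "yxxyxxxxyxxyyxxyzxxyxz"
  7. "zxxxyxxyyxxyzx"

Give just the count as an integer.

1 → no match
2 → no match
3 → match
4 → no match
5 → no match
6 → no match
7 → no match
Total matched: 1

1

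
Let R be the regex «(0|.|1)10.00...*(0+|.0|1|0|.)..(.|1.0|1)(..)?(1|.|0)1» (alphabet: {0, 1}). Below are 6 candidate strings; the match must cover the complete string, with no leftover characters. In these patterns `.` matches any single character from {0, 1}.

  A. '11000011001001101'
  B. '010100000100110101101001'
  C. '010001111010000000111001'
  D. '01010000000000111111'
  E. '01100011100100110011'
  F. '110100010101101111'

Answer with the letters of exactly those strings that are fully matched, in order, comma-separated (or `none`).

A, B, D, F

A → match
B → match
C → no match
D → match
E → no match
F → match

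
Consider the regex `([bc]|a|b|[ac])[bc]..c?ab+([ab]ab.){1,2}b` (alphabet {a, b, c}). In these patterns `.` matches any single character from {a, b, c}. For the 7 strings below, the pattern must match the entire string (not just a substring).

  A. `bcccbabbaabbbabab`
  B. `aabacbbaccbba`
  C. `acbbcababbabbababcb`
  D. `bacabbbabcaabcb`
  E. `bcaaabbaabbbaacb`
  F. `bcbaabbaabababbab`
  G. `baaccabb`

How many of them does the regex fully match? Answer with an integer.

A → no match
B → no match — must end with `b`
C → no match
D → no match
E → no match
F → no match
G → no match
Total matched: 0

0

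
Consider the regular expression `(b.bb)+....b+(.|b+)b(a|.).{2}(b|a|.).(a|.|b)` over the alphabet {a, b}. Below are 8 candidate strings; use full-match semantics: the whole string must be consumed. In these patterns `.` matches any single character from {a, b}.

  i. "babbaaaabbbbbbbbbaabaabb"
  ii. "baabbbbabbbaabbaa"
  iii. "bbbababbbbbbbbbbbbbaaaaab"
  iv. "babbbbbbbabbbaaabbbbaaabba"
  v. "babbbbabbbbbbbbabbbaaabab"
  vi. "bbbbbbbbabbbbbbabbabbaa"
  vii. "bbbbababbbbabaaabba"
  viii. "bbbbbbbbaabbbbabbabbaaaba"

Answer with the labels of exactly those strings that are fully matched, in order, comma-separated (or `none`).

i → no match
ii → no match
iii → no match
iv → match
v → no match
vi → match
vii → match
viii → no match

iv, vi, vii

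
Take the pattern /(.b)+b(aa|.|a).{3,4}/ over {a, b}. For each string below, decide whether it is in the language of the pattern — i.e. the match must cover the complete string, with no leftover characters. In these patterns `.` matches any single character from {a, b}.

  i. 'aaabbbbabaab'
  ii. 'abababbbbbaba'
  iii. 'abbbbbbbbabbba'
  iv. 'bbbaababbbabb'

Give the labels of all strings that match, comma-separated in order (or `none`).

i → no match
ii → match
iii → match
iv → no match

ii, iii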